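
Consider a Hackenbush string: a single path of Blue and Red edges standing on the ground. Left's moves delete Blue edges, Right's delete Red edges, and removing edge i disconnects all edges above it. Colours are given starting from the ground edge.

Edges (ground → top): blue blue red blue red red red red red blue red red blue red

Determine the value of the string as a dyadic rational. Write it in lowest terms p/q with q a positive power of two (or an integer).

6181/4096

g(b) = { 0 | ∅ } => 1
g(bb) = { 0; 1 | ∅ } => 2
g(bbr) = { 0; 1 | 2 } => 3/2
g(bbrb) = { 0; 1; 3/2 | 2 } => 7/4
g(bbrbr) = { 0; 1; 3/2 | 7/4; 2 } => 13/8
g(bbrbrr) = { 0; 1; 3/2 | 13/8; 7/4; 2 } => 25/16
g(bbrbrrr) = { 0; 1; 3/2 | 25/16; 13/8; 7/4; 2 } => 49/32
g(bbrbrrrr) = { 0; 1; 3/2 | 49/32; 25/16; 13/8; 7/4; 2 } => 97/64
g(bbrbrrrrr) = { 0; 1; 3/2 | 97/64; 49/32; 25/16; 13/8; 7/4; 2 } => 193/128
g(bbrbrrrrrb) = { 0; 1; 3/2; 193/128 | 97/64; 49/32; 25/16; 13/8; 7/4; 2 } => 387/256
g(bbrbrrrrrbr) = { 0; 1; 3/2; 193/128 | 387/256; 97/64; 49/32; 25/16; 13/8; 7/4; 2 } => 773/512
g(bbrbrrrrrbrr) = { 0; 1; 3/2; 193/128 | 773/512; 387/256; 97/64; 49/32; 25/16; 13/8; 7/4; 2 } => 1545/1024
g(bbrbrrrrrbrrb) = { 0; 1; 3/2; 193/128; 1545/1024 | 773/512; 387/256; 97/64; 49/32; 25/16; 13/8; 7/4; 2 } => 3091/2048
g(bbrbrrrrrbrrbr) = { 0; 1; 3/2; 193/128; 1545/1024 | 3091/2048; 773/512; 387/256; 97/64; 49/32; 25/16; 13/8; 7/4; 2 } => 6181/4096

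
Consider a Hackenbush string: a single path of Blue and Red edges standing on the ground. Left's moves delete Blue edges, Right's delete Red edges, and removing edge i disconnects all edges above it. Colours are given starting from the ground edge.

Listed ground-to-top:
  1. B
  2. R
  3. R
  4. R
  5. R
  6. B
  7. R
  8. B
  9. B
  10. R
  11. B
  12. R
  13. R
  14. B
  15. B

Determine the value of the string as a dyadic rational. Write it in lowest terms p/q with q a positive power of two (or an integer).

1447/16384

Build value(s[:k]) for k = 1..15, string s = B R R R R B R B B R B R R B B.
1 of 15 · B · max L 0 · min R +∞ → 1
2 of 15 · BR · max L 0 · min R 1 → 1/2
3 of 15 · BRR · max L 0 · min R 1/2 → 1/4
4 of 15 · BRRR · max L 0 · min R 1/4 → 1/8
5 of 15 · BRRRR · max L 0 · min R 1/8 → 1/16
6 of 15 · BRRRRB · max L 1/16 · min R 1/8 → 3/32
7 of 15 · BRRRRBR · max L 1/16 · min R 3/32 → 5/64
8 of 15 · BRRRRBRB · max L 5/64 · min R 3/32 → 11/128
9 of 15 · BRRRRBRBB · max L 11/128 · min R 3/32 → 23/256
10 of 15 · BRRRRBRBBR · max L 11/128 · min R 23/256 → 45/512
11 of 15 · BRRRRBRBBRB · max L 45/512 · min R 23/256 → 91/1024
12 of 15 · BRRRRBRBBRBR · max L 45/512 · min R 91/1024 → 181/2048
13 of 15 · BRRRRBRBBRBRR · max L 45/512 · min R 181/2048 → 361/4096
14 of 15 · BRRRRBRBBRBRRB · max L 361/4096 · min R 181/2048 → 723/8192
15 of 15 · BRRRRBRBBRBRRBB · max L 723/8192 · min R 181/2048 → 1447/16384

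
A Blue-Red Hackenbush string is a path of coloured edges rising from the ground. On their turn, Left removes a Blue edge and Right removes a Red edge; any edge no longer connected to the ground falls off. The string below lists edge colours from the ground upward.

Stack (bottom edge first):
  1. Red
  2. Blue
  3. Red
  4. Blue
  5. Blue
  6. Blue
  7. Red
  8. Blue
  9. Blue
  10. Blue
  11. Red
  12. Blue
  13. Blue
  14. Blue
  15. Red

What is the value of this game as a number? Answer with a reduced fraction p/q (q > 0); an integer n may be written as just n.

Build g(s[:k]) for k = 1..15, string s = Red Blue Red Blue Blue Blue Red Blue Blue Blue Red Blue Blue Blue Red.
R: Left { · }, Right { 0 } so simplest -1
RB: Left { -1 }, Right { 0 } so simplest -1/2
RBR: Left { -1 }, Right { -1/2, 0 } so simplest -3/4
RBRB: Left { -1, -3/4 }, Right { -1/2, 0 } so simplest -5/8
RBRBB: Left { -1, -3/4, -5/8 }, Right { -1/2, 0 } so simplest -9/16
RBRBBB: Left { -1, -3/4, -5/8, -9/16 }, Right { -1/2, 0 } so simplest -17/32
RBRBBBR: Left { -1, -3/4, -5/8, -9/16 }, Right { -17/32, -1/2, 0 } so simplest -35/64
RBRBBBRB: Left { -1, -3/4, -5/8, -9/16, -35/64 }, Right { -17/32, -1/2, 0 } so simplest -69/128
RBRBBBRBB: Left { -1, -3/4, -5/8, -9/16, -35/64, -69/128 }, Right { -17/32, -1/2, 0 } so simplest -137/256
RBRBBBRBBB: Left { -1, -3/4, -5/8, -9/16, -35/64, -69/128, -137/256 }, Right { -17/32, -1/2, 0 } so simplest -273/512
RBRBBBRBBBR: Left { -1, -3/4, -5/8, -9/16, -35/64, -69/128, -137/256 }, Right { -273/512, -17/32, -1/2, 0 } so simplest -547/1024
RBRBBBRBBBRB: Left { -1, -3/4, -5/8, -9/16, -35/64, -69/128, -137/256, -547/1024 }, Right { -273/512, -17/32, -1/2, 0 } so simplest -1093/2048
RBRBBBRBBBRBB: Left { -1, -3/4, -5/8, -9/16, -35/64, -69/128, -137/256, -547/1024, -1093/2048 }, Right { -273/512, -17/32, -1/2, 0 } so simplest -2185/4096
RBRBBBRBBBRBBB: Left { -1, -3/4, -5/8, -9/16, -35/64, -69/128, -137/256, -547/1024, -1093/2048, -2185/4096 }, Right { -273/512, -17/32, -1/2, 0 } so simplest -4369/8192
RBRBBBRBBBRBBBR: Left { -1, -3/4, -5/8, -9/16, -35/64, -69/128, -137/256, -547/1024, -1093/2048, -2185/4096 }, Right { -4369/8192, -273/512, -17/32, -1/2, 0 } so simplest -8739/16384

-8739/16384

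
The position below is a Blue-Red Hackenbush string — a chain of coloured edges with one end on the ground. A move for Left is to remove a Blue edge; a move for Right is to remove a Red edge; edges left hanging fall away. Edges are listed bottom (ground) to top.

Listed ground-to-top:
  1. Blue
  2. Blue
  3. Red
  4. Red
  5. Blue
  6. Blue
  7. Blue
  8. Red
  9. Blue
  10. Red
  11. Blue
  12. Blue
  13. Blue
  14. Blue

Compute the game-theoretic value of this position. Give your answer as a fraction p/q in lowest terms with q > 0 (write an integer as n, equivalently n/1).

5983/4096

Build v(s[:k]) for k = 1..14, string s = Blue Blue Red Red Blue Blue Blue Red Blue Red Blue Blue Blue Blue.
edge 1 of 14 (Blue): { 0 | none } gives 1
edge 2 of 14 (Blue): { 0, 1 | none } gives 2
edge 3 of 14 (Red): { 0, 1 | 2 } gives 3/2
edge 4 of 14 (Red): { 0, 1 | 3/2, 2 } gives 5/4
edge 5 of 14 (Blue): { 0, 1, 5/4 | 3/2, 2 } gives 11/8
edge 6 of 14 (Blue): { 0, 1, 5/4, 11/8 | 3/2, 2 } gives 23/16
edge 7 of 14 (Blue): { 0, 1, 5/4, 11/8, 23/16 | 3/2, 2 } gives 47/32
edge 8 of 14 (Red): { 0, 1, 5/4, 11/8, 23/16 | 47/32, 3/2, 2 } gives 93/64
edge 9 of 14 (Blue): { 0, 1, 5/4, 11/8, 23/16, 93/64 | 47/32, 3/2, 2 } gives 187/128
edge 10 of 14 (Red): { 0, 1, 5/4, 11/8, 23/16, 93/64 | 187/128, 47/32, 3/2, 2 } gives 373/256
edge 11 of 14 (Blue): { 0, 1, 5/4, 11/8, 23/16, 93/64, 373/256 | 187/128, 47/32, 3/2, 2 } gives 747/512
edge 12 of 14 (Blue): { 0, 1, 5/4, 11/8, 23/16, 93/64, 373/256, 747/512 | 187/128, 47/32, 3/2, 2 } gives 1495/1024
edge 13 of 14 (Blue): { 0, 1, 5/4, 11/8, 23/16, 93/64, 373/256, 747/512, 1495/1024 | 187/128, 47/32, 3/2, 2 } gives 2991/2048
edge 14 of 14 (Blue): { 0, 1, 5/4, 11/8, 23/16, 93/64, 373/256, 747/512, 1495/1024, 2991/2048 | 187/128, 47/32, 3/2, 2 } gives 5983/4096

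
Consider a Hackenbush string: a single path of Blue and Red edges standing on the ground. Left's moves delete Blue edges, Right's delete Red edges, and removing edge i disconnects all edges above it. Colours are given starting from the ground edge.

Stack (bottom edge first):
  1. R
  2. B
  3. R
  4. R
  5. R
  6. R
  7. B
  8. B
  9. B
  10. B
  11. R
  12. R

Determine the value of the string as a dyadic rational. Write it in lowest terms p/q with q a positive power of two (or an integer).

Recurse on prefixes of the 12-edge string R B R R R R B B B B R R:
val_1 [R]  L=[·]  R=[0]  => -1
val_2 [RB]  L=[-1]  R=[0]  => -1/2
val_3 [RBR]  L=[-1]  R=[-1/2 0]  => -3/4
val_4 [RBRR]  L=[-1]  R=[-3/4 -1/2 0]  => -7/8
val_5 [RBRRR]  L=[-1]  R=[-7/8 -3/4 -1/2 0]  => -15/16
val_6 [RBRRRR]  L=[-1]  R=[-15/16 -7/8 -3/4 -1/2 0]  => -31/32
val_7 [RBRRRRB]  L=[-1 -31/32]  R=[-15/16 -7/8 -3/4 -1/2 0]  => -61/64
val_8 [RBRRRRBB]  L=[-1 -31/32 -61/64]  R=[-15/16 -7/8 -3/4 -1/2 0]  => -121/128
val_9 [RBRRRRBBB]  L=[-1 -31/32 -61/64 -121/128]  R=[-15/16 -7/8 -3/4 -1/2 0]  => -241/256
val_10 [RBRRRRBBBB]  L=[-1 -31/32 -61/64 -121/128 -241/256]  R=[-15/16 -7/8 -3/4 -1/2 0]  => -481/512
val_11 [RBRRRRBBBBR]  L=[-1 -31/32 -61/64 -121/128 -241/256]  R=[-481/512 -15/16 -7/8 -3/4 -1/2 0]  => -963/1024
val_12 [RBRRRRBBBBRR]  L=[-1 -31/32 -61/64 -121/128 -241/256]  R=[-963/1024 -481/512 -15/16 -7/8 -3/4 -1/2 0]  => -1927/2048

-1927/2048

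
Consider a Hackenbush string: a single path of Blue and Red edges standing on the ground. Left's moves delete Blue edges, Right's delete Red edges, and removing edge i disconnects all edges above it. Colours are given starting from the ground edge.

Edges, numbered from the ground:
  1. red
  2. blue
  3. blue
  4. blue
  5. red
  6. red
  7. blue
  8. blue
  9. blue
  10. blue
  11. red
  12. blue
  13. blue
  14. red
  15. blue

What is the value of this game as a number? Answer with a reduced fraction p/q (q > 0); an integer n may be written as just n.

Recurse on prefixes of the 15-edge string red blue blue blue red red blue blue blue blue red blue blue red blue:
1 of 15 · r · max L −∞ · min R 0 -> -1
2 of 15 · rb · max L -1 · min R 0 -> -1/2
3 of 15 · rbb · max L -1/2 · min R 0 -> -1/4
4 of 15 · rbbb · max L -1/4 · min R 0 -> -1/8
5 of 15 · rbbbr · max L -1/4 · min R -1/8 -> -3/16
6 of 15 · rbbbrr · max L -1/4 · min R -3/16 -> -7/32
7 of 15 · rbbbrrb · max L -7/32 · min R -3/16 -> -13/64
8 of 15 · rbbbrrbb · max L -13/64 · min R -3/16 -> -25/128
9 of 15 · rbbbrrbbb · max L -25/128 · min R -3/16 -> -49/256
10 of 15 · rbbbrrbbbb · max L -49/256 · min R -3/16 -> -97/512
11 of 15 · rbbbrrbbbbr · max L -49/256 · min R -97/512 -> -195/1024
12 of 15 · rbbbrrbbbbrb · max L -195/1024 · min R -97/512 -> -389/2048
13 of 15 · rbbbrrbbbbrbb · max L -389/2048 · min R -97/512 -> -777/4096
14 of 15 · rbbbrrbbbbrbbr · max L -389/2048 · min R -777/4096 -> -1555/8192
15 of 15 · rbbbrrbbbbrbbrb · max L -1555/8192 · min R -777/4096 -> -3109/16384

-3109/16384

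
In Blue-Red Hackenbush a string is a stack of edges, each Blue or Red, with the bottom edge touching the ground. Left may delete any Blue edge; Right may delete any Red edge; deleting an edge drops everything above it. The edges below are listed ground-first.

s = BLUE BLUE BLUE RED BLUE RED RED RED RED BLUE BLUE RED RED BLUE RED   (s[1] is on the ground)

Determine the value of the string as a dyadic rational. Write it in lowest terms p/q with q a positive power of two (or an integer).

B: Left { 0 }, Right { — } => simplest 1
BB: Left { 0; 1 }, Right { — } => simplest 2
BBB: Left { 0; 1; 2 }, Right { — } => simplest 3
BBBR: Left { 0; 1; 2 }, Right { 3 } => simplest 5/2
BBBRB: Left { 0; 1; 2; 5/2 }, Right { 3 } => simplest 11/4
BBBRBR: Left { 0; 1; 2; 5/2 }, Right { 11/4; 3 } => simplest 21/8
BBBRBRR: Left { 0; 1; 2; 5/2 }, Right { 21/8; 11/4; 3 } => simplest 41/16
BBBRBRRR: Left { 0; 1; 2; 5/2 }, Right { 41/16; 21/8; 11/4; 3 } => simplest 81/32
BBBRBRRRR: Left { 0; 1; 2; 5/2 }, Right { 81/32; 41/16; 21/8; 11/4; 3 } => simplest 161/64
BBBRBRRRRB: Left { 0; 1; 2; 5/2; 161/64 }, Right { 81/32; 41/16; 21/8; 11/4; 3 } => simplest 323/128
BBBRBRRRRBB: Left { 0; 1; 2; 5/2; 161/64; 323/128 }, Right { 81/32; 41/16; 21/8; 11/4; 3 } => simplest 647/256
BBBRBRRRRBBR: Left { 0; 1; 2; 5/2; 161/64; 323/128 }, Right { 647/256; 81/32; 41/16; 21/8; 11/4; 3 } => simplest 1293/512
BBBRBRRRRBBRR: Left { 0; 1; 2; 5/2; 161/64; 323/128 }, Right { 1293/512; 647/256; 81/32; 41/16; 21/8; 11/4; 3 } => simplest 2585/1024
BBBRBRRRRBBRRB: Left { 0; 1; 2; 5/2; 161/64; 323/128; 2585/1024 }, Right { 1293/512; 647/256; 81/32; 41/16; 21/8; 11/4; 3 } => simplest 5171/2048
BBBRBRRRRBBRRBR: Left { 0; 1; 2; 5/2; 161/64; 323/128; 2585/1024 }, Right { 5171/2048; 1293/512; 647/256; 81/32; 41/16; 21/8; 11/4; 3 } => simplest 10341/4096

10341/4096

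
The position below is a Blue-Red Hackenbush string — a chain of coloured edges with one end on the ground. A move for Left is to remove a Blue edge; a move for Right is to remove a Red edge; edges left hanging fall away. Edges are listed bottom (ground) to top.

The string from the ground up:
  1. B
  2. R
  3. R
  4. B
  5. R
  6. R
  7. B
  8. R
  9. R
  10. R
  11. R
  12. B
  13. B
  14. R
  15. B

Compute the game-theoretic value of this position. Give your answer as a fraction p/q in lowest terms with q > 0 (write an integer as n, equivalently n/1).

4635/16384

Recurse on prefixes of the 15-edge string B R R B R R B R R R R B B R B:
edge 1 of 15 (B): { 0 |  } = 1
edge 2 of 15 (R): { 0 | 1 } = 1/2
edge 3 of 15 (R): { 0 | 1/2 1 } = 1/4
edge 4 of 15 (B): { 0 1/4 | 1/2 1 } = 3/8
edge 5 of 15 (R): { 0 1/4 | 3/8 1/2 1 } = 5/16
edge 6 of 15 (R): { 0 1/4 | 5/16 3/8 1/2 1 } = 9/32
edge 7 of 15 (B): { 0 1/4 9/32 | 5/16 3/8 1/2 1 } = 19/64
edge 8 of 15 (R): { 0 1/4 9/32 | 19/64 5/16 3/8 1/2 1 } = 37/128
edge 9 of 15 (R): { 0 1/4 9/32 | 37/128 19/64 5/16 3/8 1/2 1 } = 73/256
edge 10 of 15 (R): { 0 1/4 9/32 | 73/256 37/128 19/64 5/16 3/8 1/2 1 } = 145/512
edge 11 of 15 (R): { 0 1/4 9/32 | 145/512 73/256 37/128 19/64 5/16 3/8 1/2 1 } = 289/1024
edge 12 of 15 (B): { 0 1/4 9/32 289/1024 | 145/512 73/256 37/128 19/64 5/16 3/8 1/2 1 } = 579/2048
edge 13 of 15 (B): { 0 1/4 9/32 289/1024 579/2048 | 145/512 73/256 37/128 19/64 5/16 3/8 1/2 1 } = 1159/4096
edge 14 of 15 (R): { 0 1/4 9/32 289/1024 579/2048 | 1159/4096 145/512 73/256 37/128 19/64 5/16 3/8 1/2 1 } = 2317/8192
edge 15 of 15 (B): { 0 1/4 9/32 289/1024 579/2048 2317/8192 | 1159/4096 145/512 73/256 37/128 19/64 5/16 3/8 1/2 1 } = 4635/16384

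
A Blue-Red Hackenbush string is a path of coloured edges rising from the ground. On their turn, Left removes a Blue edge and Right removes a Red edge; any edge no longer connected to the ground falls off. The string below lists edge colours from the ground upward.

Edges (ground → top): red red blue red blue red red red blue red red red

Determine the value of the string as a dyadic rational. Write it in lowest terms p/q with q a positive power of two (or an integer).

-1775/1024

r: Left { (no moves) }, Right { 0 } → simplest -1
rr: Left { (no moves) }, Right { -1, 0 } → simplest -2
rrb: Left { -2 }, Right { -1, 0 } → simplest -3/2
rrbr: Left { -2 }, Right { -3/2, -1, 0 } → simplest -7/4
rrbrb: Left { -2, -7/4 }, Right { -3/2, -1, 0 } → simplest -13/8
rrbrbr: Left { -2, -7/4 }, Right { -13/8, -3/2, -1, 0 } → simplest -27/16
rrbrbrr: Left { -2, -7/4 }, Right { -27/16, -13/8, -3/2, -1, 0 } → simplest -55/32
rrbrbrrr: Left { -2, -7/4 }, Right { -55/32, -27/16, -13/8, -3/2, -1, 0 } → simplest -111/64
rrbrbrrrb: Left { -2, -7/4, -111/64 }, Right { -55/32, -27/16, -13/8, -3/2, -1, 0 } → simplest -221/128
rrbrbrrrbr: Left { -2, -7/4, -111/64 }, Right { -221/128, -55/32, -27/16, -13/8, -3/2, -1, 0 } → simplest -443/256
rrbrbrrrbrr: Left { -2, -7/4, -111/64 }, Right { -443/256, -221/128, -55/32, -27/16, -13/8, -3/2, -1, 0 } → simplest -887/512
rrbrbrrrbrrr: Left { -2, -7/4, -111/64 }, Right { -887/512, -443/256, -221/128, -55/32, -27/16, -13/8, -3/2, -1, 0 } → simplest -1775/1024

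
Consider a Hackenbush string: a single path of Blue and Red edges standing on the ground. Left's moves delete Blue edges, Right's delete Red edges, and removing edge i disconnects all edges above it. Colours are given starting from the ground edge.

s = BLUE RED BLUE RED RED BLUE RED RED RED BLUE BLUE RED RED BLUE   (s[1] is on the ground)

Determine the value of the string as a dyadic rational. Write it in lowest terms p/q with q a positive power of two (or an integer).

4659/8192

Build value(s[:k]) for k = 1..14, string s = BLUE RED BLUE RED RED BLUE RED RED RED BLUE BLUE RED RED BLUE.
value(B) = { 0 | ∅ } -> 1
value(BR) = { 0 | 1 } -> 1/2
value(BRB) = { 0,1/2 | 1 } -> 3/4
value(BRBR) = { 0,1/2 | 3/4,1 } -> 5/8
value(BRBRR) = { 0,1/2 | 5/8,3/4,1 } -> 9/16
value(BRBRRB) = { 0,1/2,9/16 | 5/8,3/4,1 } -> 19/32
value(BRBRRBR) = { 0,1/2,9/16 | 19/32,5/8,3/4,1 } -> 37/64
value(BRBRRBRR) = { 0,1/2,9/16 | 37/64,19/32,5/8,3/4,1 } -> 73/128
value(BRBRRBRRR) = { 0,1/2,9/16 | 73/128,37/64,19/32,5/8,3/4,1 } -> 145/256
value(BRBRRBRRRB) = { 0,1/2,9/16,145/256 | 73/128,37/64,19/32,5/8,3/4,1 } -> 291/512
value(BRBRRBRRRBB) = { 0,1/2,9/16,145/256,291/512 | 73/128,37/64,19/32,5/8,3/4,1 } -> 583/1024
value(BRBRRBRRRBBR) = { 0,1/2,9/16,145/256,291/512 | 583/1024,73/128,37/64,19/32,5/8,3/4,1 } -> 1165/2048
value(BRBRRBRRRBBRR) = { 0,1/2,9/16,145/256,291/512 | 1165/2048,583/1024,73/128,37/64,19/32,5/8,3/4,1 } -> 2329/4096
value(BRBRRBRRRBBRRB) = { 0,1/2,9/16,145/256,291/512,2329/4096 | 1165/2048,583/1024,73/128,37/64,19/32,5/8,3/4,1 } -> 4659/8192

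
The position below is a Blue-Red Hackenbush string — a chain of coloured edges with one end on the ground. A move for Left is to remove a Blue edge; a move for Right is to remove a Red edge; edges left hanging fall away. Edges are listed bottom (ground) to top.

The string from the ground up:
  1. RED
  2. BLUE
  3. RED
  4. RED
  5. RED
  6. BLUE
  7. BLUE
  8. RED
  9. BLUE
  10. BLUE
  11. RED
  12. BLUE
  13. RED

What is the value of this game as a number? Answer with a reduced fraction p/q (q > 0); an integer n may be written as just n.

v_1 [R]  L=[·]  R=[0]  -> -1
v_2 [RB]  L=[-1]  R=[0]  -> -1/2
v_3 [RBR]  L=[-1]  R=[-1/2, 0]  -> -3/4
v_4 [RBRR]  L=[-1]  R=[-3/4, -1/2, 0]  -> -7/8
v_5 [RBRRR]  L=[-1]  R=[-7/8, -3/4, -1/2, 0]  -> -15/16
v_6 [RBRRRB]  L=[-1, -15/16]  R=[-7/8, -3/4, -1/2, 0]  -> -29/32
v_7 [RBRRRBB]  L=[-1, -15/16, -29/32]  R=[-7/8, -3/4, -1/2, 0]  -> -57/64
v_8 [RBRRRBBR]  L=[-1, -15/16, -29/32]  R=[-57/64, -7/8, -3/4, -1/2, 0]  -> -115/128
v_9 [RBRRRBBRB]  L=[-1, -15/16, -29/32, -115/128]  R=[-57/64, -7/8, -3/4, -1/2, 0]  -> -229/256
v_10 [RBRRRBBRBB]  L=[-1, -15/16, -29/32, -115/128, -229/256]  R=[-57/64, -7/8, -3/4, -1/2, 0]  -> -457/512
v_11 [RBRRRBBRBBR]  L=[-1, -15/16, -29/32, -115/128, -229/256]  R=[-457/512, -57/64, -7/8, -3/4, -1/2, 0]  -> -915/1024
v_12 [RBRRRBBRBBRB]  L=[-1, -15/16, -29/32, -115/128, -229/256, -915/1024]  R=[-457/512, -57/64, -7/8, -3/4, -1/2, 0]  -> -1829/2048
v_13 [RBRRRBBRBBRBR]  L=[-1, -15/16, -29/32, -115/128, -229/256, -915/1024]  R=[-1829/2048, -457/512, -57/64, -7/8, -3/4, -1/2, 0]  -> -3659/4096

-3659/4096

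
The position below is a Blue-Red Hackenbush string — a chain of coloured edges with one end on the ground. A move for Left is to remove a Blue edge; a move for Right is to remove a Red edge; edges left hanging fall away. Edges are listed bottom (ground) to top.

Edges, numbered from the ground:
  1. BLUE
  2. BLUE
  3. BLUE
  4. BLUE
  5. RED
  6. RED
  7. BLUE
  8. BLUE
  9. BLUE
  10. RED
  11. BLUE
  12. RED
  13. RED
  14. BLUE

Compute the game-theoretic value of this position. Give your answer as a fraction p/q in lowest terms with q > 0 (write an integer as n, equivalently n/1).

3539/1024

Recurse on prefixes of the 14-edge string BLUE BLUE BLUE BLUE RED RED BLUE BLUE BLUE RED BLUE RED RED BLUE:
B: Left { 0 }, Right { (no moves) } = simplest 1
BB: Left { 0,1 }, Right { (no moves) } = simplest 2
BBB: Left { 0,1,2 }, Right { (no moves) } = simplest 3
BBBB: Left { 0,1,2,3 }, Right { (no moves) } = simplest 4
BBBBR: Left { 0,1,2,3 }, Right { 4 } = simplest 7/2
BBBBRR: Left { 0,1,2,3 }, Right { 7/2,4 } = simplest 13/4
BBBBRRB: Left { 0,1,2,3,13/4 }, Right { 7/2,4 } = simplest 27/8
BBBBRRBB: Left { 0,1,2,3,13/4,27/8 }, Right { 7/2,4 } = simplest 55/16
BBBBRRBBB: Left { 0,1,2,3,13/4,27/8,55/16 }, Right { 7/2,4 } = simplest 111/32
BBBBRRBBBR: Left { 0,1,2,3,13/4,27/8,55/16 }, Right { 111/32,7/2,4 } = simplest 221/64
BBBBRRBBBRB: Left { 0,1,2,3,13/4,27/8,55/16,221/64 }, Right { 111/32,7/2,4 } = simplest 443/128
BBBBRRBBBRBR: Left { 0,1,2,3,13/4,27/8,55/16,221/64 }, Right { 443/128,111/32,7/2,4 } = simplest 885/256
BBBBRRBBBRBRR: Left { 0,1,2,3,13/4,27/8,55/16,221/64 }, Right { 885/256,443/128,111/32,7/2,4 } = simplest 1769/512
BBBBRRBBBRBRRB: Left { 0,1,2,3,13/4,27/8,55/16,221/64,1769/512 }, Right { 885/256,443/128,111/32,7/2,4 } = simplest 3539/1024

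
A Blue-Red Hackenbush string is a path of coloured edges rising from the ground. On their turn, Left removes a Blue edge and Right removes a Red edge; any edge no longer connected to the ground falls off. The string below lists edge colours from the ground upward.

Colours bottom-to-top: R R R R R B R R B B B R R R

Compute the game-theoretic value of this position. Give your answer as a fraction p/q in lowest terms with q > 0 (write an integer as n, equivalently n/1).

-2447/512

Recurse on prefixes of the 14-edge string R R R R R B R R B B B R R R:
G_1 [R]  L=[none]  R=[0]  -> -1
G_2 [RR]  L=[none]  R=[-1 0]  -> -2
G_3 [RRR]  L=[none]  R=[-2 -1 0]  -> -3
G_4 [RRRR]  L=[none]  R=[-3 -2 -1 0]  -> -4
G_5 [RRRRR]  L=[none]  R=[-4 -3 -2 -1 0]  -> -5
G_6 [RRRRRB]  L=[-5]  R=[-4 -3 -2 -1 0]  -> -9/2
G_7 [RRRRRBR]  L=[-5]  R=[-9/2 -4 -3 -2 -1 0]  -> -19/4
G_8 [RRRRRBRR]  L=[-5]  R=[-19/4 -9/2 -4 -3 -2 -1 0]  -> -39/8
G_9 [RRRRRBRRB]  L=[-5 -39/8]  R=[-19/4 -9/2 -4 -3 -2 -1 0]  -> -77/16
G_10 [RRRRRBRRBB]  L=[-5 -39/8 -77/16]  R=[-19/4 -9/2 -4 -3 -2 -1 0]  -> -153/32
G_11 [RRRRRBRRBBB]  L=[-5 -39/8 -77/16 -153/32]  R=[-19/4 -9/2 -4 -3 -2 -1 0]  -> -305/64
G_12 [RRRRRBRRBBBR]  L=[-5 -39/8 -77/16 -153/32]  R=[-305/64 -19/4 -9/2 -4 -3 -2 -1 0]  -> -611/128
G_13 [RRRRRBRRBBBRR]  L=[-5 -39/8 -77/16 -153/32]  R=[-611/128 -305/64 -19/4 -9/2 -4 -3 -2 -1 0]  -> -1223/256
G_14 [RRRRRBRRBBBRRR]  L=[-5 -39/8 -77/16 -153/32]  R=[-1223/256 -611/128 -305/64 -19/4 -9/2 -4 -3 -2 -1 0]  -> -2447/512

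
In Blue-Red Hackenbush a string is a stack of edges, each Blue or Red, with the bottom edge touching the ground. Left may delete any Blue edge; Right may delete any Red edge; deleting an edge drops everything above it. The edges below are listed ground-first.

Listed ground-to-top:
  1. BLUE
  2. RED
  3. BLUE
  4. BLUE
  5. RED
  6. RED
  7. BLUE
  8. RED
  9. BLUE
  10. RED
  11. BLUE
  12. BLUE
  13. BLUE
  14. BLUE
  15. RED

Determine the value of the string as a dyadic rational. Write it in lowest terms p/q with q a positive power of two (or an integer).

Build g(s[:k]) for k = 1..15, string s = BLUE RED BLUE BLUE RED RED BLUE RED BLUE RED BLUE BLUE BLUE BLUE RED.
1 of 15 · B · max L 0 · min R +∞ — 1
2 of 15 · BR · max L 0 · min R 1 — 1/2
3 of 15 · BRB · max L 1/2 · min R 1 — 3/4
4 of 15 · BRBB · max L 3/4 · min R 1 — 7/8
5 of 15 · BRBBR · max L 3/4 · min R 7/8 — 13/16
6 of 15 · BRBBRR · max L 3/4 · min R 13/16 — 25/32
7 of 15 · BRBBRRB · max L 25/32 · min R 13/16 — 51/64
8 of 15 · BRBBRRBR · max L 25/32 · min R 51/64 — 101/128
9 of 15 · BRBBRRBRB · max L 101/128 · min R 51/64 — 203/256
10 of 15 · BRBBRRBRBR · max L 101/128 · min R 203/256 — 405/512
11 of 15 · BRBBRRBRBRB · max L 405/512 · min R 203/256 — 811/1024
12 of 15 · BRBBRRBRBRBB · max L 811/1024 · min R 203/256 — 1623/2048
13 of 15 · BRBBRRBRBRBBB · max L 1623/2048 · min R 203/256 — 3247/4096
14 of 15 · BRBBRRBRBRBBBB · max L 3247/4096 · min R 203/256 — 6495/8192
15 of 15 · BRBBRRBRBRBBBBR · max L 3247/4096 · min R 6495/8192 — 12989/16384

12989/16384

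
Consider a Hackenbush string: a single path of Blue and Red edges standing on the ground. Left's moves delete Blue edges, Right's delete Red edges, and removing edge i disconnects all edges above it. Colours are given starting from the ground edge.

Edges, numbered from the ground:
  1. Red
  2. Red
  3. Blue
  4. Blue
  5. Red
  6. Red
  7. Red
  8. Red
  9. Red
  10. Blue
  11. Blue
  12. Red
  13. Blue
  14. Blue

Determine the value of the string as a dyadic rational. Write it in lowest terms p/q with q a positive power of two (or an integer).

-6089/4096

Build value(s[:k]) for k = 1..14, string s = Red Red Blue Blue Red Red Red Red Red Blue Blue Red Blue Blue.
value_1 [R]  L=[∅]  R=[0]  => -1
value_2 [RR]  L=[∅]  R=[-1; 0]  => -2
value_3 [RRB]  L=[-2]  R=[-1; 0]  => -3/2
value_4 [RRBB]  L=[-2; -3/2]  R=[-1; 0]  => -5/4
value_5 [RRBBR]  L=[-2; -3/2]  R=[-5/4; -1; 0]  => -11/8
value_6 [RRBBRR]  L=[-2; -3/2]  R=[-11/8; -5/4; -1; 0]  => -23/16
value_7 [RRBBRRR]  L=[-2; -3/2]  R=[-23/16; -11/8; -5/4; -1; 0]  => -47/32
value_8 [RRBBRRRR]  L=[-2; -3/2]  R=[-47/32; -23/16; -11/8; -5/4; -1; 0]  => -95/64
value_9 [RRBBRRRRR]  L=[-2; -3/2]  R=[-95/64; -47/32; -23/16; -11/8; -5/4; -1; 0]  => -191/128
value_10 [RRBBRRRRRB]  L=[-2; -3/2; -191/128]  R=[-95/64; -47/32; -23/16; -11/8; -5/4; -1; 0]  => -381/256
value_11 [RRBBRRRRRBB]  L=[-2; -3/2; -191/128; -381/256]  R=[-95/64; -47/32; -23/16; -11/8; -5/4; -1; 0]  => -761/512
value_12 [RRBBRRRRRBBR]  L=[-2; -3/2; -191/128; -381/256]  R=[-761/512; -95/64; -47/32; -23/16; -11/8; -5/4; -1; 0]  => -1523/1024
value_13 [RRBBRRRRRBBRB]  L=[-2; -3/2; -191/128; -381/256; -1523/1024]  R=[-761/512; -95/64; -47/32; -23/16; -11/8; -5/4; -1; 0]  => -3045/2048
value_14 [RRBBRRRRRBBRBB]  L=[-2; -3/2; -191/128; -381/256; -1523/1024; -3045/2048]  R=[-761/512; -95/64; -47/32; -23/16; -11/8; -5/4; -1; 0]  => -6089/4096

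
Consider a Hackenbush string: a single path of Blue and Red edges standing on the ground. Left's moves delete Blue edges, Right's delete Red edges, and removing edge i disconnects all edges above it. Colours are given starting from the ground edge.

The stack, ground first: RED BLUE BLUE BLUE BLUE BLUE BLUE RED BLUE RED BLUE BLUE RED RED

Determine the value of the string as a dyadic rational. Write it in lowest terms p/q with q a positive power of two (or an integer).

Recurse on prefixes of the 14-edge string RED BLUE BLUE BLUE BLUE BLUE BLUE RED BLUE RED BLUE BLUE RED RED:
step 1: add RED to get R; options L={ — } R={ 0 } — -1
step 2: add BLUE to get RB; options L={ -1 } R={ 0 } — -1/2
step 3: add BLUE to get RBB; options L={ -1,-1/2 } R={ 0 } — -1/4
step 4: add BLUE to get RBBB; options L={ -1,-1/2,-1/4 } R={ 0 } — -1/8
step 5: add BLUE to get RBBBB; options L={ -1,-1/2,-1/4,-1/8 } R={ 0 } — -1/16
step 6: add BLUE to get RBBBBB; options L={ -1,-1/2,-1/4,-1/8,-1/16 } R={ 0 } — -1/32
step 7: add BLUE to get RBBBBBB; options L={ -1,-1/2,-1/4,-1/8,-1/16,-1/32 } R={ 0 } — -1/64
step 8: add RED to get RBBBBBBR; options L={ -1,-1/2,-1/4,-1/8,-1/16,-1/32 } R={ -1/64,0 } — -3/128
step 9: add BLUE to get RBBBBBBRB; options L={ -1,-1/2,-1/4,-1/8,-1/16,-1/32,-3/128 } R={ -1/64,0 } — -5/256
step 10: add RED to get RBBBBBBRBR; options L={ -1,-1/2,-1/4,-1/8,-1/16,-1/32,-3/128 } R={ -5/256,-1/64,0 } — -11/512
step 11: add BLUE to get RBBBBBBRBRB; options L={ -1,-1/2,-1/4,-1/8,-1/16,-1/32,-3/128,-11/512 } R={ -5/256,-1/64,0 } — -21/1024
step 12: add BLUE to get RBBBBBBRBRBB; options L={ -1,-1/2,-1/4,-1/8,-1/16,-1/32,-3/128,-11/512,-21/1024 } R={ -5/256,-1/64,0 } — -41/2048
step 13: add RED to get RBBBBBBRBRBBR; options L={ -1,-1/2,-1/4,-1/8,-1/16,-1/32,-3/128,-11/512,-21/1024 } R={ -41/2048,-5/256,-1/64,0 } — -83/4096
step 14: add RED to get RBBBBBBRBRBBRR; options L={ -1,-1/2,-1/4,-1/8,-1/16,-1/32,-3/128,-11/512,-21/1024 } R={ -83/4096,-41/2048,-5/256,-1/64,0 } — -167/8192

-167/8192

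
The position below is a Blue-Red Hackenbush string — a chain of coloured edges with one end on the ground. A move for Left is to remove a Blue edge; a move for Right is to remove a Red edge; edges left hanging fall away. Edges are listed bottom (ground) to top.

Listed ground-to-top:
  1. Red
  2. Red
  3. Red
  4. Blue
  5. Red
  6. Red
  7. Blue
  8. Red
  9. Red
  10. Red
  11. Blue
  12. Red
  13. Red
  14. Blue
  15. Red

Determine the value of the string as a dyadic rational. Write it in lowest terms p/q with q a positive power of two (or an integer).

R: Left { none }, Right { 0 } -> simplest -1
RR: Left { none }, Right { -1 0 } -> simplest -2
RRR: Left { none }, Right { -2 -1 0 } -> simplest -3
RRRB: Left { -3 }, Right { -2 -1 0 } -> simplest -5/2
RRRBR: Left { -3 }, Right { -5/2 -2 -1 0 } -> simplest -11/4
RRRBRR: Left { -3 }, Right { -11/4 -5/2 -2 -1 0 } -> simplest -23/8
RRRBRRB: Left { -3 -23/8 }, Right { -11/4 -5/2 -2 -1 0 } -> simplest -45/16
RRRBRRBR: Left { -3 -23/8 }, Right { -45/16 -11/4 -5/2 -2 -1 0 } -> simplest -91/32
RRRBRRBRR: Left { -3 -23/8 }, Right { -91/32 -45/16 -11/4 -5/2 -2 -1 0 } -> simplest -183/64
RRRBRRBRRR: Left { -3 -23/8 }, Right { -183/64 -91/32 -45/16 -11/4 -5/2 -2 -1 0 } -> simplest -367/128
RRRBRRBRRRB: Left { -3 -23/8 -367/128 }, Right { -183/64 -91/32 -45/16 -11/4 -5/2 -2 -1 0 } -> simplest -733/256
RRRBRRBRRRBR: Left { -3 -23/8 -367/128 }, Right { -733/256 -183/64 -91/32 -45/16 -11/4 -5/2 -2 -1 0 } -> simplest -1467/512
RRRBRRBRRRBRR: Left { -3 -23/8 -367/128 }, Right { -1467/512 -733/256 -183/64 -91/32 -45/16 -11/4 -5/2 -2 -1 0 } -> simplest -2935/1024
RRRBRRBRRRBRRB: Left { -3 -23/8 -367/128 -2935/1024 }, Right { -1467/512 -733/256 -183/64 -91/32 -45/16 -11/4 -5/2 -2 -1 0 } -> simplest -5869/2048
RRRBRRBRRRBRRBR: Left { -3 -23/8 -367/128 -2935/1024 }, Right { -5869/2048 -1467/512 -733/256 -183/64 -91/32 -45/16 -11/4 -5/2 -2 -1 0 } -> simplest -11739/4096

-11739/4096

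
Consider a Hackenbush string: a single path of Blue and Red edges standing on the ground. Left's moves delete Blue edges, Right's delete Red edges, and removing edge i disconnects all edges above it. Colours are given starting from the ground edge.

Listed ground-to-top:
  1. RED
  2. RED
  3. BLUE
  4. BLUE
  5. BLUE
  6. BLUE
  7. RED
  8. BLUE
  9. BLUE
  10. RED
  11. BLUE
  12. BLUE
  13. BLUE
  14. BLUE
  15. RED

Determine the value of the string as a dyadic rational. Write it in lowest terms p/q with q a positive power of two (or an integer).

Recurse on prefixes of the 15-edge string RED RED BLUE BLUE BLUE BLUE RED BLUE BLUE RED BLUE BLUE BLUE BLUE RED:
step 1: add RED to get R; options L={ none } R={ 0 } — -1
step 2: add RED to get RR; options L={ none } R={ -1, 0 } — -2
step 3: add BLUE to get RRB; options L={ -2 } R={ -1, 0 } — -3/2
step 4: add BLUE to get RRBB; options L={ -2, -3/2 } R={ -1, 0 } — -5/4
step 5: add BLUE to get RRBBB; options L={ -2, -3/2, -5/4 } R={ -1, 0 } — -9/8
step 6: add BLUE to get RRBBBB; options L={ -2, -3/2, -5/4, -9/8 } R={ -1, 0 } — -17/16
step 7: add RED to get RRBBBBR; options L={ -2, -3/2, -5/4, -9/8 } R={ -17/16, -1, 0 } — -35/32
step 8: add BLUE to get RRBBBBRB; options L={ -2, -3/2, -5/4, -9/8, -35/32 } R={ -17/16, -1, 0 } — -69/64
step 9: add BLUE to get RRBBBBRBB; options L={ -2, -3/2, -5/4, -9/8, -35/32, -69/64 } R={ -17/16, -1, 0 } — -137/128
step 10: add RED to get RRBBBBRBBR; options L={ -2, -3/2, -5/4, -9/8, -35/32, -69/64 } R={ -137/128, -17/16, -1, 0 } — -275/256
step 11: add BLUE to get RRBBBBRBBRB; options L={ -2, -3/2, -5/4, -9/8, -35/32, -69/64, -275/256 } R={ -137/128, -17/16, -1, 0 } — -549/512
step 12: add BLUE to get RRBBBBRBBRBB; options L={ -2, -3/2, -5/4, -9/8, -35/32, -69/64, -275/256, -549/512 } R={ -137/128, -17/16, -1, 0 } — -1097/1024
step 13: add BLUE to get RRBBBBRBBRBBB; options L={ -2, -3/2, -5/4, -9/8, -35/32, -69/64, -275/256, -549/512, -1097/1024 } R={ -137/128, -17/16, -1, 0 } — -2193/2048
step 14: add BLUE to get RRBBBBRBBRBBBB; options L={ -2, -3/2, -5/4, -9/8, -35/32, -69/64, -275/256, -549/512, -1097/1024, -2193/2048 } R={ -137/128, -17/16, -1, 0 } — -4385/4096
step 15: add RED to get RRBBBBRBBRBBBBR; options L={ -2, -3/2, -5/4, -9/8, -35/32, -69/64, -275/256, -549/512, -1097/1024, -2193/2048 } R={ -4385/4096, -137/128, -17/16, -1, 0 } — -8771/8192

-8771/8192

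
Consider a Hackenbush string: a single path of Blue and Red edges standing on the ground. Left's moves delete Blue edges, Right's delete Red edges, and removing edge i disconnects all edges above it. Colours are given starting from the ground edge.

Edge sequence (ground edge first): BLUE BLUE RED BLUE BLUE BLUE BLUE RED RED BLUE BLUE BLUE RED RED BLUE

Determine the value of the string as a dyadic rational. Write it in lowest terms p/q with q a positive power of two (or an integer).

B: Left { 0 }, Right { · } → simplest 1
BB: Left { 0, 1 }, Right { · } → simplest 2
BBR: Left { 0, 1 }, Right { 2 } → simplest 3/2
BBRB: Left { 0, 1, 3/2 }, Right { 2 } → simplest 7/4
BBRBB: Left { 0, 1, 3/2, 7/4 }, Right { 2 } → simplest 15/8
BBRBBB: Left { 0, 1, 3/2, 7/4, 15/8 }, Right { 2 } → simplest 31/16
BBRBBBB: Left { 0, 1, 3/2, 7/4, 15/8, 31/16 }, Right { 2 } → simplest 63/32
BBRBBBBR: Left { 0, 1, 3/2, 7/4, 15/8, 31/16 }, Right { 63/32, 2 } → simplest 125/64
BBRBBBBRR: Left { 0, 1, 3/2, 7/4, 15/8, 31/16 }, Right { 125/64, 63/32, 2 } → simplest 249/128
BBRBBBBRRB: Left { 0, 1, 3/2, 7/4, 15/8, 31/16, 249/128 }, Right { 125/64, 63/32, 2 } → simplest 499/256
BBRBBBBRRBB: Left { 0, 1, 3/2, 7/4, 15/8, 31/16, 249/128, 499/256 }, Right { 125/64, 63/32, 2 } → simplest 999/512
BBRBBBBRRBBB: Left { 0, 1, 3/2, 7/4, 15/8, 31/16, 249/128, 499/256, 999/512 }, Right { 125/64, 63/32, 2 } → simplest 1999/1024
BBRBBBBRRBBBR: Left { 0, 1, 3/2, 7/4, 15/8, 31/16, 249/128, 499/256, 999/512 }, Right { 1999/1024, 125/64, 63/32, 2 } → simplest 3997/2048
BBRBBBBRRBBBRR: Left { 0, 1, 3/2, 7/4, 15/8, 31/16, 249/128, 499/256, 999/512 }, Right { 3997/2048, 1999/1024, 125/64, 63/32, 2 } → simplest 7993/4096
BBRBBBBRRBBBRRB: Left { 0, 1, 3/2, 7/4, 15/8, 31/16, 249/128, 499/256, 999/512, 7993/4096 }, Right { 3997/2048, 1999/1024, 125/64, 63/32, 2 } → simplest 15987/8192

15987/8192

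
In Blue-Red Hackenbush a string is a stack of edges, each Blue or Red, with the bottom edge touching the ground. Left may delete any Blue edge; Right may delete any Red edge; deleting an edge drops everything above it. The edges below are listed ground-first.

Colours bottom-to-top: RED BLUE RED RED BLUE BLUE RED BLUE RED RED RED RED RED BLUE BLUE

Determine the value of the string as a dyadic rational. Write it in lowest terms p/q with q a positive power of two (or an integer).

R: Left { · }, Right { 0 } — simplest -1
RB: Left { -1 }, Right { 0 } — simplest -1/2
RBR: Left { -1 }, Right { -1/2; 0 } — simplest -3/4
RBRR: Left { -1 }, Right { -3/4; -1/2; 0 } — simplest -7/8
RBRRB: Left { -1; -7/8 }, Right { -3/4; -1/2; 0 } — simplest -13/16
RBRRBB: Left { -1; -7/8; -13/16 }, Right { -3/4; -1/2; 0 } — simplest -25/32
RBRRBBR: Left { -1; -7/8; -13/16 }, Right { -25/32; -3/4; -1/2; 0 } — simplest -51/64
RBRRBBRB: Left { -1; -7/8; -13/16; -51/64 }, Right { -25/32; -3/4; -1/2; 0 } — simplest -101/128
RBRRBBRBR: Left { -1; -7/8; -13/16; -51/64 }, Right { -101/128; -25/32; -3/4; -1/2; 0 } — simplest -203/256
RBRRBBRBRR: Left { -1; -7/8; -13/16; -51/64 }, Right { -203/256; -101/128; -25/32; -3/4; -1/2; 0 } — simplest -407/512
RBRRBBRBRRR: Left { -1; -7/8; -13/16; -51/64 }, Right { -407/512; -203/256; -101/128; -25/32; -3/4; -1/2; 0 } — simplest -815/1024
RBRRBBRBRRRR: Left { -1; -7/8; -13/16; -51/64 }, Right { -815/1024; -407/512; -203/256; -101/128; -25/32; -3/4; -1/2; 0 } — simplest -1631/2048
RBRRBBRBRRRRR: Left { -1; -7/8; -13/16; -51/64 }, Right { -1631/2048; -815/1024; -407/512; -203/256; -101/128; -25/32; -3/4; -1/2; 0 } — simplest -3263/4096
RBRRBBRBRRRRRB: Left { -1; -7/8; -13/16; -51/64; -3263/4096 }, Right { -1631/2048; -815/1024; -407/512; -203/256; -101/128; -25/32; -3/4; -1/2; 0 } — simplest -6525/8192
RBRRBBRBRRRRRBB: Left { -1; -7/8; -13/16; -51/64; -3263/4096; -6525/8192 }, Right { -1631/2048; -815/1024; -407/512; -203/256; -101/128; -25/32; -3/4; -1/2; 0 } — simplest -13049/16384

-13049/16384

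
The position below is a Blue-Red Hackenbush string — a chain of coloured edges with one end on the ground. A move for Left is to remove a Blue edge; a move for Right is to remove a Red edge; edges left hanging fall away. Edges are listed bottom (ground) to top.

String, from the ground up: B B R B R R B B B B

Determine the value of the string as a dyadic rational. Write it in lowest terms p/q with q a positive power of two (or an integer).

Prefix values for B B R B R R B B B B via {L|R} + simplicity:
g(B) = { 0 | none } gives 1
g(BB) = { 0 1 | none } gives 2
g(BBR) = { 0 1 | 2 } gives 3/2
g(BBRB) = { 0 1 3/2 | 2 } gives 7/4
g(BBRBR) = { 0 1 3/2 | 7/4 2 } gives 13/8
g(BBRBRR) = { 0 1 3/2 | 13/8 7/4 2 } gives 25/16
g(BBRBRRB) = { 0 1 3/2 25/16 | 13/8 7/4 2 } gives 51/32
g(BBRBRRBB) = { 0 1 3/2 25/16 51/32 | 13/8 7/4 2 } gives 103/64
g(BBRBRRBBB) = { 0 1 3/2 25/16 51/32 103/64 | 13/8 7/4 2 } gives 207/128
g(BBRBRRBBBB) = { 0 1 3/2 25/16 51/32 103/64 207/128 | 13/8 7/4 2 } gives 415/256

415/256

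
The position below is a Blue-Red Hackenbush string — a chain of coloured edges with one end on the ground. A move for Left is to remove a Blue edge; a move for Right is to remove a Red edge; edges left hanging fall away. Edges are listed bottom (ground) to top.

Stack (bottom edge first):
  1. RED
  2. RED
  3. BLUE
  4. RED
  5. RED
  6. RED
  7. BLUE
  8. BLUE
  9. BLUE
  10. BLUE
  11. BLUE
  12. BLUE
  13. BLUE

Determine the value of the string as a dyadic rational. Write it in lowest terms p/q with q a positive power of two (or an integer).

Recurse on prefixes of the 13-edge string RED RED BLUE RED RED RED BLUE BLUE BLUE BLUE BLUE BLUE BLUE:
val_1 [R]  L=[—]  R=[0]  => -1
val_2 [RR]  L=[—]  R=[-1,0]  => -2
val_3 [RRB]  L=[-2]  R=[-1,0]  => -3/2
val_4 [RRBR]  L=[-2]  R=[-3/2,-1,0]  => -7/4
val_5 [RRBRR]  L=[-2]  R=[-7/4,-3/2,-1,0]  => -15/8
val_6 [RRBRRR]  L=[-2]  R=[-15/8,-7/4,-3/2,-1,0]  => -31/16
val_7 [RRBRRRB]  L=[-2,-31/16]  R=[-15/8,-7/4,-3/2,-1,0]  => -61/32
val_8 [RRBRRRBB]  L=[-2,-31/16,-61/32]  R=[-15/8,-7/4,-3/2,-1,0]  => -121/64
val_9 [RRBRRRBBB]  L=[-2,-31/16,-61/32,-121/64]  R=[-15/8,-7/4,-3/2,-1,0]  => -241/128
val_10 [RRBRRRBBBB]  L=[-2,-31/16,-61/32,-121/64,-241/128]  R=[-15/8,-7/4,-3/2,-1,0]  => -481/256
val_11 [RRBRRRBBBBB]  L=[-2,-31/16,-61/32,-121/64,-241/128,-481/256]  R=[-15/8,-7/4,-3/2,-1,0]  => -961/512
val_12 [RRBRRRBBBBBB]  L=[-2,-31/16,-61/32,-121/64,-241/128,-481/256,-961/512]  R=[-15/8,-7/4,-3/2,-1,0]  => -1921/1024
val_13 [RRBRRRBBBBBBB]  L=[-2,-31/16,-61/32,-121/64,-241/128,-481/256,-961/512,-1921/1024]  R=[-15/8,-7/4,-3/2,-1,0]  => -3841/2048

-3841/2048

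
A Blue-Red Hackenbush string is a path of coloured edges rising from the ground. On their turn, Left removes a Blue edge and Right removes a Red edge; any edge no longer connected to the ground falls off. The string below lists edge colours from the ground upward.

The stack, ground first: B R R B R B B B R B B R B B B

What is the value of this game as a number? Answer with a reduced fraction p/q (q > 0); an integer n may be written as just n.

5999/16384

value(B) = { 0 | · } → 1
value(BR) = { 0 | 1 } → 1/2
value(BRR) = { 0 | 1/2, 1 } → 1/4
value(BRRB) = { 0, 1/4 | 1/2, 1 } → 3/8
value(BRRBR) = { 0, 1/4 | 3/8, 1/2, 1 } → 5/16
value(BRRBRB) = { 0, 1/4, 5/16 | 3/8, 1/2, 1 } → 11/32
value(BRRBRBB) = { 0, 1/4, 5/16, 11/32 | 3/8, 1/2, 1 } → 23/64
value(BRRBRBBB) = { 0, 1/4, 5/16, 11/32, 23/64 | 3/8, 1/2, 1 } → 47/128
value(BRRBRBBBR) = { 0, 1/4, 5/16, 11/32, 23/64 | 47/128, 3/8, 1/2, 1 } → 93/256
value(BRRBRBBBRB) = { 0, 1/4, 5/16, 11/32, 23/64, 93/256 | 47/128, 3/8, 1/2, 1 } → 187/512
value(BRRBRBBBRBB) = { 0, 1/4, 5/16, 11/32, 23/64, 93/256, 187/512 | 47/128, 3/8, 1/2, 1 } → 375/1024
value(BRRBRBBBRBBR) = { 0, 1/4, 5/16, 11/32, 23/64, 93/256, 187/512 | 375/1024, 47/128, 3/8, 1/2, 1 } → 749/2048
value(BRRBRBBBRBBRB) = { 0, 1/4, 5/16, 11/32, 23/64, 93/256, 187/512, 749/2048 | 375/1024, 47/128, 3/8, 1/2, 1 } → 1499/4096
value(BRRBRBBBRBBRBB) = { 0, 1/4, 5/16, 11/32, 23/64, 93/256, 187/512, 749/2048, 1499/4096 | 375/1024, 47/128, 3/8, 1/2, 1 } → 2999/8192
value(BRRBRBBBRBBRBBB) = { 0, 1/4, 5/16, 11/32, 23/64, 93/256, 187/512, 749/2048, 1499/4096, 2999/8192 | 375/1024, 47/128, 3/8, 1/2, 1 } → 5999/16384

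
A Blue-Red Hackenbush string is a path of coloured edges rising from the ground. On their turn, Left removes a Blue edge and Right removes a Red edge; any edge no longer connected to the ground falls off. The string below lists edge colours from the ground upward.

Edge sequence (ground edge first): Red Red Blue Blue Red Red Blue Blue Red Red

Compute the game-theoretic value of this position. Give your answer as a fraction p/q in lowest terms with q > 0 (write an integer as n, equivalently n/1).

-359/256

edge 1 of 10 (Red): { ∅ | 0 } = -1
edge 2 of 10 (Red): { ∅ | -1; 0 } = -2
edge 3 of 10 (Blue): { -2 | -1; 0 } = -3/2
edge 4 of 10 (Blue): { -2; -3/2 | -1; 0 } = -5/4
edge 5 of 10 (Red): { -2; -3/2 | -5/4; -1; 0 } = -11/8
edge 6 of 10 (Red): { -2; -3/2 | -11/8; -5/4; -1; 0 } = -23/16
edge 7 of 10 (Blue): { -2; -3/2; -23/16 | -11/8; -5/4; -1; 0 } = -45/32
edge 8 of 10 (Blue): { -2; -3/2; -23/16; -45/32 | -11/8; -5/4; -1; 0 } = -89/64
edge 9 of 10 (Red): { -2; -3/2; -23/16; -45/32 | -89/64; -11/8; -5/4; -1; 0 } = -179/128
edge 10 of 10 (Red): { -2; -3/2; -23/16; -45/32 | -179/128; -89/64; -11/8; -5/4; -1; 0 } = -359/256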